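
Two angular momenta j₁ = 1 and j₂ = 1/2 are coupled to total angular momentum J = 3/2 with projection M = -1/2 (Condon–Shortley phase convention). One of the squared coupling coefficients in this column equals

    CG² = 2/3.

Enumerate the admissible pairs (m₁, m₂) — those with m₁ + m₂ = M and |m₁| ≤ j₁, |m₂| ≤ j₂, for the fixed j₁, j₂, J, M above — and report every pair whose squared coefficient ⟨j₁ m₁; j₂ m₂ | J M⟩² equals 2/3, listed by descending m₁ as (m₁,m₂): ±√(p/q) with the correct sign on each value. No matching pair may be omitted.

(0,-1/2): +√(2/3)

Admissible pairs with m₁+m₂ = M = -1/2: (-1,1/2), (0,-1/2)
  (m₁,m₂)=(0,-1/2): CG² = 2/3, CG = +√(2/3)   ← matches the target
  (m₁,m₂)=(-1,1/2): CG² = 1/3, CG = +√(1/3)
Pairs with CG² = 2/3: (0,-1/2): +√(2/3)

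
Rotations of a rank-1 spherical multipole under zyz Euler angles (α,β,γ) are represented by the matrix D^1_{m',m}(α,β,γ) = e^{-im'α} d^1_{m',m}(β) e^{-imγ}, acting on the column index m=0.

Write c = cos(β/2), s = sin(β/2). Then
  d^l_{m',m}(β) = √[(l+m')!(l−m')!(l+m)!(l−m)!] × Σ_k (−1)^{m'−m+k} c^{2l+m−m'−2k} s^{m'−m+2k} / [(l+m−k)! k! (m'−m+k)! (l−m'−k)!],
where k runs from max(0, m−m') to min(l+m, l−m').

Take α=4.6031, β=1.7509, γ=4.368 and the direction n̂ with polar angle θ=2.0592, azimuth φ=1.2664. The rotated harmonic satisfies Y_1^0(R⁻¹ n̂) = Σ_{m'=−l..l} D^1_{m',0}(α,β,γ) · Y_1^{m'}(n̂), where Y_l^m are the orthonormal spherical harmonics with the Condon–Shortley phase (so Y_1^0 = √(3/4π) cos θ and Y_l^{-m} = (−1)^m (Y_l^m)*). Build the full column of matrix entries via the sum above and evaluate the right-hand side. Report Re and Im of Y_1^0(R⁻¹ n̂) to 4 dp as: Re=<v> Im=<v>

Need the full column D^1_{m',0} for m'=−1..1 at α=4.6031, β=1.7509, γ=4.3680.
cos(β/2)=0.640651, sin(β/2)=0.767832
d^1_{-1,0}: single k=1 term ⇒ +0.695669;  D = -0.075878-0.691519i
d^1_{0,0}: k∈[0..1] ⇒ +0.410434 -0.589566 = -0.179132;  D = -0.179132+0.000000i
d^1_{1,0}: single k=0 term ⇒ -0.695669;  D = +0.075878-0.691519i
Y_1^{m'}(θ=2.0592,φ=1.2664) and Σ D·Y over m':
  (-0.0759-0.6915i)·(+0.0914-0.2911i)  (-0.1791+0.0000i)·(-0.2293+0.0000i)  (+0.0759-0.6915i)·(-0.0914-0.2911i)
Y_1^0(R⁻¹ n̂) = -0.375376+0.000000i

Re=-0.3754 Im=0.0000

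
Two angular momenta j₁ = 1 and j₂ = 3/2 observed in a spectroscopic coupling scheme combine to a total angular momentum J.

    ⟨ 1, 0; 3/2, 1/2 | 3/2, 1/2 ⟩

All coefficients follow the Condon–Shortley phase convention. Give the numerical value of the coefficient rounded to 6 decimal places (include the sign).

−√(1/15) ≈ -0.258199

√[4·1!1!2!/5! · 1!1!2!1!2!1!] = √(4/15)
  +(−1)^0/∏(0,1,1,2,0,0)! = 1/2  (running 1/2)
  +(−1)^1/∏(1,0,0,1,1,1)! = -1  (running -1/2)
⟨..|..⟩ = √(4/15)·(-1/2) = -0.258199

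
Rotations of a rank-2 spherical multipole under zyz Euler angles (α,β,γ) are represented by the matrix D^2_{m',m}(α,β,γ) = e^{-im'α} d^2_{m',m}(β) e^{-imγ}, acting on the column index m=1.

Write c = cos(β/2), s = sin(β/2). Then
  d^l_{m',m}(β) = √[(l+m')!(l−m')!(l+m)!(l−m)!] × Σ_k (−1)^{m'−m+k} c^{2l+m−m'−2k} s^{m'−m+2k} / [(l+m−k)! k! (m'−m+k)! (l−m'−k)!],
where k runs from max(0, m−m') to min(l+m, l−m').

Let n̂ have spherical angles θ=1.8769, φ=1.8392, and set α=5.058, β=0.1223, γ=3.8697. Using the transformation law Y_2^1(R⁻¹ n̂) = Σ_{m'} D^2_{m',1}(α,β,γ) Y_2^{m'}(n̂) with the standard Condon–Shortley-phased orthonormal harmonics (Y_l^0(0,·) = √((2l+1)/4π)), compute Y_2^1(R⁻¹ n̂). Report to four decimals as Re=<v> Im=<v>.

Need the full column D^2_{m',1} for m'=−2..2 at α=5.0580, β=0.1223, γ=3.8697.
cos(β/2)=0.998131, sin(β/2)=0.061112
d^2_{-2,1}: single k=3 term ⇒ +0.000456;  D = +0.000455-0.000017i
d^2_{-1,1}: k∈[2..3] ⇒ +0.011162 -0.000014 = +0.011148;  D = +0.004161+0.010343i
d^2_{0,1}: k∈[1..2] ⇒ +0.148855 -0.000558 = +0.148297;  D = -0.110694+0.098686i
d^2_{1,1}: k∈[0..1] ⇒ +0.992545 -0.011162 = +0.981382;  D = -0.862615-0.467981i
d^2_{2,1}: single k=0 term ⇒ -0.121540;  D = -0.018339+0.120148i
Y_2^{m'}(θ=1.8769,φ=1.8392) and Σ D·Y over m':
  (+0.0005-0.0000i)·(-0.3018+0.1796i)  (+0.0042+0.0103i)·(+0.0589+0.2140i)  (-0.1107+0.0987i)·(-0.2295+0.0000i)  (-0.8626-0.4680i)·(-0.0589+0.2140i)  (-0.0183+0.1201i)·(-0.3018-0.1796i)
Y_2^1(R⁻¹ n̂) = +0.201356-0.211106i

Re=0.2014 Im=-0.2111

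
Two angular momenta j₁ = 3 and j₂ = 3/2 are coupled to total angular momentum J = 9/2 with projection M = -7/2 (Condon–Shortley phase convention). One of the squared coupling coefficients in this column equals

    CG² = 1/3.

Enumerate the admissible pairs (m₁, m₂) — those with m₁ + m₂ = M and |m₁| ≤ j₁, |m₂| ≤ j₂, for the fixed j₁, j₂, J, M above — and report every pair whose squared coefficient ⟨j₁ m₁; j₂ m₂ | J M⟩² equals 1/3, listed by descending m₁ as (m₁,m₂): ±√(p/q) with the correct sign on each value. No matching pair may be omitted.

Admissible pairs with m₁+m₂ = M = -7/2: (-3,-1/2), (-2,-3/2)
  (m₁,m₂)=(-2,-3/2): CG² = 2/3, CG = +√(2/3)
  (m₁,m₂)=(-3,-1/2): CG² = 1/3, CG = +√(1/3)   ← matches the target
Pairs with CG² = 1/3: (-3,-1/2): +√(1/3)

(-3,-1/2): +√(1/3)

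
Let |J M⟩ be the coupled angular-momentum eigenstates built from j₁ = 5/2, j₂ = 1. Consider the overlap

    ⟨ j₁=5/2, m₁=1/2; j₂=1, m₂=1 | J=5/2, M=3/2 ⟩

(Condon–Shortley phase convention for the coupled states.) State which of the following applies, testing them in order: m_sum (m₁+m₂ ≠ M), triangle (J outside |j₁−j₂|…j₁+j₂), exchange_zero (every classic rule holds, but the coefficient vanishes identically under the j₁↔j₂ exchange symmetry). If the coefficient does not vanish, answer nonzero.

m-sum: m₁+m₂ = 1/2+1 = 3/2, M = 3/2  ✓
triangle: |j₁−j₂| = 3/2 ≤ J = 5/2 ≤ j₁+j₂ = 7/2  ✓
exchange: j₁≠j₂ or m₁≠m₂ — the exchange symmetry imposes no constraint here
value check: CG = −√(16/35) = -0.676123 ≠ 0

nonzero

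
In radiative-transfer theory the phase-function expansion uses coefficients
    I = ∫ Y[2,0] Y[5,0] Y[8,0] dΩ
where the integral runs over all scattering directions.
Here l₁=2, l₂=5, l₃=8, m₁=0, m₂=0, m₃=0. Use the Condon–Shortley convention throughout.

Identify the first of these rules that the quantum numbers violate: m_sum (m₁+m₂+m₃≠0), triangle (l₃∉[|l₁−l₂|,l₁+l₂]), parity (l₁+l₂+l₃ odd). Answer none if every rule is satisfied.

triangle

Σmᵢ = 0  ✓
l₃∈[|l₁−l₂|,l₁+l₂]=[3,7] required, l₃=8 fails  ✗
Σlᵢ = 15 ⇒ odd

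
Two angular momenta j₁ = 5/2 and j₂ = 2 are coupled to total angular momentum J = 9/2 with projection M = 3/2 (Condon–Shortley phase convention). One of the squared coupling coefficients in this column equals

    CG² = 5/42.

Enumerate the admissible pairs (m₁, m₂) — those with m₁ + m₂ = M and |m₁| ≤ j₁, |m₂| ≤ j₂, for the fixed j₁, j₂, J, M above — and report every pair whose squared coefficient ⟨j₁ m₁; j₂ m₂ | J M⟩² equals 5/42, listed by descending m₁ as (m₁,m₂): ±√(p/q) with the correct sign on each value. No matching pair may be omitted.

Admissible pairs with m₁+m₂ = M = 3/2: (-1/2,2), (1/2,1), (3/2,0), (5/2,-1)
  (m₁,m₂)=(5/2,-1): CG² = 1/21, CG = +√(1/21)
  (m₁,m₂)=(3/2,0): CG² = 5/14, CG = +√(5/14)
  (m₁,m₂)=(1/2,1): CG² = 10/21, CG = +√(10/21)
  (m₁,m₂)=(-1/2,2): CG² = 5/42, CG = +√(5/42)   ← matches the target
Pairs with CG² = 5/42: (-1/2,2): +√(5/42)

(-1/2,2): +√(5/42)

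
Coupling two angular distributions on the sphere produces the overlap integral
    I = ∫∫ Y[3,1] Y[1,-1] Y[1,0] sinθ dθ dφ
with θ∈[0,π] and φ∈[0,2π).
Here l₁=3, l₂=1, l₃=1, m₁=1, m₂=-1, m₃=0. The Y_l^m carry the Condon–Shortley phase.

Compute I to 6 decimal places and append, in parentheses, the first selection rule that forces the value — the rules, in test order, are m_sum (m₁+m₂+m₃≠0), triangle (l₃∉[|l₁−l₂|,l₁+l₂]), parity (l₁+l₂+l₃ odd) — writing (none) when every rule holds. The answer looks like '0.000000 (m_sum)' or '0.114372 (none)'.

triangle: need 2≤l₃≤4, have 1; I=0

0.000000 (triangle)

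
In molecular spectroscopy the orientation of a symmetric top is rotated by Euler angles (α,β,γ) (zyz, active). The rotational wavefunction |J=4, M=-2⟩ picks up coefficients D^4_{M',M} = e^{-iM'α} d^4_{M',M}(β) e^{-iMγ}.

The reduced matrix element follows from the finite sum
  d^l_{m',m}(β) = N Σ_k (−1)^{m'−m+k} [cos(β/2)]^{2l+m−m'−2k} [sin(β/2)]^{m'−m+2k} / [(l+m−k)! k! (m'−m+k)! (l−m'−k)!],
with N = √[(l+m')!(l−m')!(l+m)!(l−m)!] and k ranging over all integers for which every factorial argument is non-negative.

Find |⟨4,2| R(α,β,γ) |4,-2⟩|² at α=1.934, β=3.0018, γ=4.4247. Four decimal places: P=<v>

Split into d^4_{2,-2}(β=3.0018) × two z-phases.
Half-angle: c=0.069839, s=0.997558. N=√(720·2·2·720)=1440.000000
Admissible k: 0..2 (factorial args all ≥0)
  k=0: (−1)^4·1440.0000/(96)·0.0698^4·0.9976^4 = +0.000353
  k=1: (−1)^5·1440.0000/(120)·0.0698^2·0.9976^6 = -0.057678
  k=2: (−1)^6·1440.0000/(1440)·0.0698^0·0.9976^8 = +0.980632
d^4_{2,-2}(3.0018) = +0.000353 -0.057678 +0.980632 = +0.923307
|D^4_{2,-2}|² = |d^4_{2,-2}(β)|² = (+0.923307)² = 0.852496 (the z-rotation phases have unit modulus)

P=0.8525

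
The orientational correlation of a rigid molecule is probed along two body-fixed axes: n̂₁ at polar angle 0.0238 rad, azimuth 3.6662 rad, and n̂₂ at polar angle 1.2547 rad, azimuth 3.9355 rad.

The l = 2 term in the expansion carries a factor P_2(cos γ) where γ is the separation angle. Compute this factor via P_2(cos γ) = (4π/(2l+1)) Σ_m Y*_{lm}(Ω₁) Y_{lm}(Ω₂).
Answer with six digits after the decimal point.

Addition theorem: P_2(cos γ) = (4π/5) Σ_m Y*_{lm}(Ω₁) Y_{lm}(Ω₂), m = −2…2:
  m=-2: Y*=0.00011 + 0.00019j  Y=-0.00594 - 0.34890j  product 0.00007 - 0.00004j
  m=-1: Y*=-0.01591 - 0.00921j  Y=-0.16002 + 0.16277j  product 0.00404 - 0.00112j
  m=+0: Y*=0.63025 + 0.00000j  Y=-0.22396 + 0.00000j  product -0.14115 + 0.00000j
  m=+1: Y*=0.01591 - 0.00921j  Y=0.16002 + 0.16277j  product 0.00404 + 0.00112j
  m=+2: Y*=0.00011 - 0.00019j  Y=-0.00594 + 0.34890j  product 0.00007 + 0.00004j
Accumulated sum -0.13293 + 0.00000j; after 4π/(2l+1) scaling, -0.33409 + 0.00000j ⇒ P_2 = -0.334092

-0.334092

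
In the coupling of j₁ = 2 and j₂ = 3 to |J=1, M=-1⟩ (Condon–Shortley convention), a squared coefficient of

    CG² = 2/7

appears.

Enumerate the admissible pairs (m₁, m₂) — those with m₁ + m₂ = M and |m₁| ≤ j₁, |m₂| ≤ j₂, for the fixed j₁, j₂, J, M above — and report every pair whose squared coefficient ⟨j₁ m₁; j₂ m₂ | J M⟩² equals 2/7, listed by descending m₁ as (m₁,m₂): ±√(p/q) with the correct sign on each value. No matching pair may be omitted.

Admissible pairs with m₁+m₂ = M = -1: (-2,1), (-1,0), (0,-1), (1,-2), (2,-3)
  (m₁,m₂)=(2,-3): CG² = 3/7, CG = +√(3/7)
  (m₁,m₂)=(1,-2): CG² = 2/7, CG = −√(2/7)   ← matches the target
  (m₁,m₂)=(0,-1): CG² = 6/35, CG = +√(6/35)
  (m₁,m₂)=(-1,0): CG² = 3/35, CG = −√(3/35)
  (m₁,m₂)=(-2,1): CG² = 1/35, CG = +√(1/35)
Pairs with CG² = 2/7: (1,-2): −√(2/7)

(1,-2): −√(2/7)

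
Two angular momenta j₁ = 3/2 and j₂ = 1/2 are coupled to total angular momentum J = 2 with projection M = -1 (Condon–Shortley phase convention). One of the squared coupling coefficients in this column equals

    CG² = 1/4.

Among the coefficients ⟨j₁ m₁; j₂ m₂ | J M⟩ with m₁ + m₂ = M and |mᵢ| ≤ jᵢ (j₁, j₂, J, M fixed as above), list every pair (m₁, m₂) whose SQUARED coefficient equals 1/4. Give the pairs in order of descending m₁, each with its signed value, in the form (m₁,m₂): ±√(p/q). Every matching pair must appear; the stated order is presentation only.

(-3/2,1/2): +√(1/4)

Admissible pairs with m₁+m₂ = M = -1: (-3/2,1/2), (-1/2,-1/2)
  (m₁,m₂)=(-1/2,-1/2): CG² = 3/4, CG = +√(3/4)
  (m₁,m₂)=(-3/2,1/2): CG² = 1/4, CG = +√(1/4)   ← matches the target
Pairs with CG² = 1/4: (-3/2,1/2): +√(1/4)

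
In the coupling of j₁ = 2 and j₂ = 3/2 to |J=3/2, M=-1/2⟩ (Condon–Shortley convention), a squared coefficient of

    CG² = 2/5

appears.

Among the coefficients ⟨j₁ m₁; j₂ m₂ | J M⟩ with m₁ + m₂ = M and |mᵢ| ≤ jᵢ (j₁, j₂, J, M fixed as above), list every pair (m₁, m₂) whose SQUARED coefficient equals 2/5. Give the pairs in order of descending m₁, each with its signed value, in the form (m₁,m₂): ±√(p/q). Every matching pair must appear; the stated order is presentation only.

(1,-3/2): +√(2/5); (-2,3/2): +√(2/5)

Admissible pairs with m₁+m₂ = M = -1/2: (-2,3/2), (-1,1/2), (0,-1/2), (1,-3/2)
  (m₁,m₂)=(1,-3/2): CG² = 2/5, CG = +√(2/5)   ← matches the target
  (m₁,m₂)=(0,-1/2): CG² = 1/5, CG = −√(1/5)
  (m₁,m₂)=(-1,1/2): CG² = 0/1, CG = 0
  (m₁,m₂)=(-2,3/2): CG² = 2/5, CG = +√(2/5)   ← matches the target
Pairs with CG² = 2/5: (1,-3/2): +√(2/5); (-2,3/2): +√(2/5)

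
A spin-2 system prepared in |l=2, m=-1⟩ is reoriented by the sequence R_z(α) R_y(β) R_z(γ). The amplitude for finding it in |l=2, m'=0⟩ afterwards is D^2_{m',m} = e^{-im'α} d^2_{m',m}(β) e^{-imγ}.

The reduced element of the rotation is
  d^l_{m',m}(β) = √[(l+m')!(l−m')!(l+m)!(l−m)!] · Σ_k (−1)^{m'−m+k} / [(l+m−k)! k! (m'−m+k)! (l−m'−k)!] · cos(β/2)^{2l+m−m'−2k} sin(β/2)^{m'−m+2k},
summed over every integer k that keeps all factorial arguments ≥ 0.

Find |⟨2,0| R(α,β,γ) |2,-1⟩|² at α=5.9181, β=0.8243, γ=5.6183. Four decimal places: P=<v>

Split into d^2_{0,-1}(β=0.8243) × two z-phases.
Half-angle: c=0.916262, s=0.400580. N=√(2·2·1·6)=4.898979
The bounds max(0,m−m')=0 and min(l+m,l−m')=1 give 2 terms
  k=0: (−1)^1·4.8990/(2)·0.9163^3·0.4006^1 = -0.754786
  k=1: (−1)^2·4.8990/(2)·0.9163^1·0.4006^3 = +0.144266
d^2_{0,-1}(0.8243) = -0.754786 +0.144266 = -0.610520
|D^2_{0,-1}|² = |d^2_{0,-1}(β)|² = (-0.610520)² = 0.372735 (the z-rotation phases have unit modulus)

P=0.3727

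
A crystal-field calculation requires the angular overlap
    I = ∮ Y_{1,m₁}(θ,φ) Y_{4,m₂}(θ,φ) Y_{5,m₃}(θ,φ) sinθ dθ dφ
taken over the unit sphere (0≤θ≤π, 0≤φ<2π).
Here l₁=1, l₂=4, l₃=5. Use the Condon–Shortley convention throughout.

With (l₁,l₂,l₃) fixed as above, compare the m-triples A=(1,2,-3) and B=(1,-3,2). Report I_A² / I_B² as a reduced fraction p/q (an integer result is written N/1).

28/3

l's match ⇒ only the (l;m) 3-j factors differ between A and B.
A: triangle coeff Δ(1,4,5) = 1/495; Σ_t [0,0]: t=0:+1/2880 = 1/2880; (3j)²=28/495 [(1 4 5; 1 2 -3)], sign=+1
B: triangle coeff Δ(1,4,5) = 1/495; Σ_t [0,0]: t=0:+1/10080 = 1/10080; (3j)²=1/165 [(1 4 5; 1 -3 2)], sign=-1
I_A²/I_B² = (28/495)/(1/165) = 28/3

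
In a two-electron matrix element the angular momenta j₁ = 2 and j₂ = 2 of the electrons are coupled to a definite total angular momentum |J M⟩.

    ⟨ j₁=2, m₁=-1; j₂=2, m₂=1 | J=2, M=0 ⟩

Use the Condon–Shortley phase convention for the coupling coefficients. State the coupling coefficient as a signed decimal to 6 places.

√[5·2!2!2!/7! · 1!3!3!1!2!2!] = √(8/7)
  +(−1)^1/∏(1,1,2,2,0,0)! = -1/4  (running -1/4)
  +(−1)^2/∏(2,0,1,1,1,1)! = 1/2  (running 1/4)
⟨..|..⟩ = √(8/7)·(1/4) = +0.267261

+√(1/14) = +0.267261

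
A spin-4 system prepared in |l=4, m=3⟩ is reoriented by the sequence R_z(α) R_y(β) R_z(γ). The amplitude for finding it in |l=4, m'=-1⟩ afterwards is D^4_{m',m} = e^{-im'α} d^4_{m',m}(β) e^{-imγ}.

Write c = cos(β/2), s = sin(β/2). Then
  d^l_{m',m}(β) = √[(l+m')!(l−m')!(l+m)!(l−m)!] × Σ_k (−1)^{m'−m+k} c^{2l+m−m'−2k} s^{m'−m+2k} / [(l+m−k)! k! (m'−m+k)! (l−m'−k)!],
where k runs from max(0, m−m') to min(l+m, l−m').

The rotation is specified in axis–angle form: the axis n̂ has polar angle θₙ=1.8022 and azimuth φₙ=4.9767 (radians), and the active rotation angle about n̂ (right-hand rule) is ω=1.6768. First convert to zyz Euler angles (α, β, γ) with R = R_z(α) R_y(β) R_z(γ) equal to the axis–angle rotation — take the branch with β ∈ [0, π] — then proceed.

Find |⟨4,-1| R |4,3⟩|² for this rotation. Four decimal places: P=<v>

Axis–angle → zyz. n̂ = (sinθₙcosφₙ, sinθₙsinφₙ, cosθₙ) = (+0.254281, -0.939544, -0.229344), ω = 1.6768.
R = I cosω + sinω [n̂]ₓ + (1−cosω) n̂n̂ᵀ gives
  R = [-0.034305, -0.036129, -0.998758; -0.492242, +0.870336, -0.014576; +0.869782, +0.491131, -0.047641]
β = atan2(√(R₁₃²+R₂₃²), R₃₃) = 1.618456; α = atan2(R₂₃, R₁₃) mod 2π = 3.156186; γ = atan2(R₃₂, −R₃₁) mod 2π = 2.627564
D^4_{-1,3}(3.1562,1.6185,2.6276) = e^{-i·-1·3.1562}·d^4_{-1,3}(1.6185)·e^{-i·3·2.6276}. Compute d first:
c=cos(1.618456/2)=0.690057, s=sin(1.618456/2)=0.723755; N=√[6·120·5040·1]=1904.940944
The bounds max(0,m−m')=4 and min(l+m,l−m')=5 give 2 terms
  k=4: (−1)^0·1904.9409/(144)·0.6901^4·0.7238^4 = +0.823048
  k=5: (−1)^1·1904.9409/(240)·0.6901^2·0.7238^6 = -0.543236
d^4_{-1,3}(1.6185) = +0.823048 -0.543236 = +0.279812
|D^4_{-1,3}|² = |d^4_{-1,3}(β)|² = (+0.279812)² = 0.078295 (the z-rotation phases have unit modulus)

P=0.0783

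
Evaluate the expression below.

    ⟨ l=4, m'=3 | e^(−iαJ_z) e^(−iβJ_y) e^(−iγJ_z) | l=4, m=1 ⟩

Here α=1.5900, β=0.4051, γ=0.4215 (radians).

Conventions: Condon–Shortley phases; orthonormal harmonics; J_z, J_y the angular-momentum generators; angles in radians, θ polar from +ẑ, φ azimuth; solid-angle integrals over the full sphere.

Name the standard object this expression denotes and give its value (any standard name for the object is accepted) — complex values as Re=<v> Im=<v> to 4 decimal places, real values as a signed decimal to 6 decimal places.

Wigner D-matrix element, Re=0.1216 Im=0.2341

This is a Wigner D-matrix element — the rotation-matrix element ⟨l m'| R(α,β,γ) |l m⟩ in the angular-momentum basis.
D^4_{3,1}(1.5900,0.4051,0.4215) = e^{-i·3·1.5900}·d^4_{3,1}(0.4051)·e^{-i·1·0.4215}. Compute d first:
c=cos(0.405100/2)=0.979557, s=sin(0.405100/2)=0.201168; N=√[5040·1·120·6]=1904.940944
Admissible k: 0..1 (factorial args all ≥0)
  k=0: (−1)^2·1904.9409/(240)·0.9796^6·0.2012^2 = +0.283769
  k=1: (−1)^3·1904.9409/(144)·0.9796^4·0.2012^4 = -0.019947
d^4_{3,1}(0.4051) = +0.283769 -0.019947 = +0.263822
D = (+0.057579+0.998341i)·(+0.263822)·(+0.912476-0.409130i) = +0.121620+0.234117i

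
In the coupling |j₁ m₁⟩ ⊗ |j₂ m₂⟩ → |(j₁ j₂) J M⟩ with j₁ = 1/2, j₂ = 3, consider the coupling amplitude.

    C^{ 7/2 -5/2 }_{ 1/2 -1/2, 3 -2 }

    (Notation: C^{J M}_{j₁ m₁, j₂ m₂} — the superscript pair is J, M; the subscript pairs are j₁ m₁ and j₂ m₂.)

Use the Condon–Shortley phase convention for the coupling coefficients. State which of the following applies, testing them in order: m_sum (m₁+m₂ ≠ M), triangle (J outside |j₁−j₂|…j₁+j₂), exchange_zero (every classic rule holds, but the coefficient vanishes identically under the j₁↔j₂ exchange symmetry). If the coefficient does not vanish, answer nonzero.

nonzero

m-sum: m₁+m₂ = -1/2+(-2) = -5/2, M = -5/2  ✓
triangle: |j₁−j₂| = 5/2 ≤ J = 7/2 ≤ j₁+j₂ = 7/2  ✓
exchange: j₁≠j₂ or m₁≠m₂ — the exchange symmetry imposes no constraint here
value check: CG = +√(6/7) = +0.925820 ≠ 0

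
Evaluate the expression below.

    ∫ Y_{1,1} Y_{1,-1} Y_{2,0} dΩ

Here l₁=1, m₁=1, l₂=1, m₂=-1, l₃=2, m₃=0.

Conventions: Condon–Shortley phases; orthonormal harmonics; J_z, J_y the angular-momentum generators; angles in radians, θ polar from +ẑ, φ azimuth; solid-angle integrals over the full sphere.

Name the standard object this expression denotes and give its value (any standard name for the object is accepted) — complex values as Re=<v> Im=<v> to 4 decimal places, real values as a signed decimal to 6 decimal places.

This is a Gaunt coefficient — the integral of a triple product of spherical harmonics over the sphere.
Checks pass: Σm=0; 4 even; l₃=2∈[0,2].
(2·1+1)(2·1+1)(2·2+1) = 45
Δ: 0! 2! 2! / 5! → 1/30
sum: t=0:+1/1 = 1/1
3j²(1 1 2; 0 0 0) = Δ·Π!·Σ² = 2/15  (sign +1)
sum: t=0:+1/4 = 1/4
3j²(1 1 2; 1 -1 0) = Δ·Π!·Σ² = 1/30  (sign +1)
combine: 4πI² = 45·2/15·1/30 = 1/5
take √, sign +1: I = 0.12615663

Gaunt coefficient, +0.126157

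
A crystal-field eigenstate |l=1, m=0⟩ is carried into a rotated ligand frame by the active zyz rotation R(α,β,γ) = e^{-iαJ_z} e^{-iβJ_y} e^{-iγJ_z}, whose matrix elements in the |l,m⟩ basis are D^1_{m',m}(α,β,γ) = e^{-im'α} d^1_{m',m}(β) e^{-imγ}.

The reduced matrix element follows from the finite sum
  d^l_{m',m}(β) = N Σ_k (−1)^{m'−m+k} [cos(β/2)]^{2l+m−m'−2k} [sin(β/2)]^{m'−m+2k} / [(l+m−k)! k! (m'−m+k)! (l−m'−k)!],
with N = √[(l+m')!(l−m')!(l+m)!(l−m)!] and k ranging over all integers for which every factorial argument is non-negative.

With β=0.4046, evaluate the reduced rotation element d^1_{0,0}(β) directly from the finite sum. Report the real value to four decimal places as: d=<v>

d^1_{0,0}(β=0.4046) via the finite sum:
c=cos(0.404600/2)=0.979607, s=sin(0.404600/2)=0.200923; N=√[1·1·1·1]=1.000000
k∈{0,1} keeps every argument non-negative
  k=0: (−1)^0·1.0000/(1)·0.9796^2·0.2009^0 = +0.959630
  k=1: (−1)^1·1.0000/(1)·0.9796^0·0.2009^2 = -0.040370
d^1_{0,0}(0.4046) = +0.959630 -0.040370 = +0.919260

d=0.9193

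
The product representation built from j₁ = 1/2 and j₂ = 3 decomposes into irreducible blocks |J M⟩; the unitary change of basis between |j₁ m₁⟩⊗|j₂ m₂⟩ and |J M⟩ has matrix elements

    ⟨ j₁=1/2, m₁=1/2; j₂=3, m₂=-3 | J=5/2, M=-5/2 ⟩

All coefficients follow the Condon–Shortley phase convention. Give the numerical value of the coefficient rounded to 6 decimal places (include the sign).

+√(6/7) = +0.925820

j₁+j₂−J=1  J+j₁−j₂=0  J−j₁+j₂=5  j₁+j₂+J+1=7
(j₁±m₁, j₂±m₂, J±M) = (1,0,0,6,0,5)
P² = 86400/7
sum k=0..0:
  [0] +1/120 = 1/120
S = 1/120
C² = P²·S² = 6/7 ; C = +0.925820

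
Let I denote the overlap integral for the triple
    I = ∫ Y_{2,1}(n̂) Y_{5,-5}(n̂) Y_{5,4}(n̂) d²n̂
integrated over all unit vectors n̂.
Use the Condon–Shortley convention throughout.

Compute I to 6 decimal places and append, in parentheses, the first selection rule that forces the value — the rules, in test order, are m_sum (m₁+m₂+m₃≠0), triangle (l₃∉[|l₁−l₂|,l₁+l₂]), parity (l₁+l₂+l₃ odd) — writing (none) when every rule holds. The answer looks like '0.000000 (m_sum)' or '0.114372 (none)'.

-0.187924 (none)

Checks pass: Σm=0; 12 even; l₃=5∈[3,7].
(2·2+1)(2·5+1)(2·5+1) = 605
Δ: 2! 2! 8! / 13! → 1/38610
sum: t=0:+1/2880 t=1:−1/576 t=2:+1/2880 = -1/960
3j²(2 5 5; 0 0 0) = Δ·Π!·Σ² = 10/429  (sign +1)
sum: t=0:+1/80640 = 1/80640
3j²(2 5 5; 1 -5 4) = Δ·Π!·Σ² = 9/286  (sign -1)
combine: 4πI² = 605·10/429·9/286 = 75/169
take √, sign -1: I = -0.18792404
No selection rule forces the value: the integral is nonzero (none).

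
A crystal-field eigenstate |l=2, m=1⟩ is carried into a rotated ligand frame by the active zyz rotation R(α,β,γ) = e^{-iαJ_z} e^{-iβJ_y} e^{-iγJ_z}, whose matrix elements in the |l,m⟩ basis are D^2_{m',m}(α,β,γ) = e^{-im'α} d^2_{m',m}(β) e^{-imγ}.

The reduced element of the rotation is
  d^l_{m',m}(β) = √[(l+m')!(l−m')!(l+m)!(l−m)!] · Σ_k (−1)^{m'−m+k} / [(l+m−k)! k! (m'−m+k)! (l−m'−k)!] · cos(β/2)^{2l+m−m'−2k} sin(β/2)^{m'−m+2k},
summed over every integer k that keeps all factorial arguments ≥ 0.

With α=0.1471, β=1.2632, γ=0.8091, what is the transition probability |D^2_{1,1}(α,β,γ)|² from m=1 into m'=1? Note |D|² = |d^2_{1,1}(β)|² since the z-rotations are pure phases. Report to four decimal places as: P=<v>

First d^2_{1,1}(β=1.2632), then the phase factors e^{-i(1)α} and e^{-i(1)γ}:
With c≡cos(β/2)=0.807084 and s≡sin(β/2)=0.590437, N=[6·1·6·1]^{1/2}=6.000000
The bounds max(0,m−m')=0 and min(l+m,l−m')=1 give 2 terms
  k=0: (−1)^0·6.0000/(6)·0.8071^4·0.5904^0 = +0.424302
  k=1: (−1)^1·6.0000/(2)·0.8071^2·0.5904^2 = -0.681248
d^2_{1,1}(1.2632) = +0.424302 -0.681248 = -0.256947
|D^2_{1,1}|² = |d^2_{1,1}(β)|² = (-0.256947)² = 0.066022 (the z-rotation phases have unit modulus)

P=0.0660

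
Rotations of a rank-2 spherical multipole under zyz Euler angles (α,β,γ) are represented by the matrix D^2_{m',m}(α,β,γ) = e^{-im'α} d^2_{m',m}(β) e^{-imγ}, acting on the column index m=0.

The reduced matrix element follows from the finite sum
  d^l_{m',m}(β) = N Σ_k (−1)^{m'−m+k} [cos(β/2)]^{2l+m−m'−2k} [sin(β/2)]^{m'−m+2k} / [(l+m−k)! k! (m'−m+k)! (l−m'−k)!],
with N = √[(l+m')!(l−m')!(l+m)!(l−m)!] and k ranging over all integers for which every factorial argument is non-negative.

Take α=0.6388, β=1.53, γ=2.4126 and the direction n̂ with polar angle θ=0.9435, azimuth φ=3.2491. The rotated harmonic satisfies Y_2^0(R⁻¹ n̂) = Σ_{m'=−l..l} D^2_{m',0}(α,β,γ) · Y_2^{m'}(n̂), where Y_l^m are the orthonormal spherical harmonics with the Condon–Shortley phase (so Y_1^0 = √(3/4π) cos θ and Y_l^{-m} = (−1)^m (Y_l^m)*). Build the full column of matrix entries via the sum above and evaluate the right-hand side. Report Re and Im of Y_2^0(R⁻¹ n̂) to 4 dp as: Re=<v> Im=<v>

Need the full column D^2_{m',0} for m'=−2..2 at α=0.6388, β=1.5300, γ=2.4126.
cos(β/2)=0.721382, sin(β/2)=0.692537
d^2_{-2,0}: single k=2 term ⇒ +0.611354;  D = +0.176690+0.585264i
d^2_{-1,0}: k∈[1..2] ⇒ +0.636818 -0.586908 = +0.049910;  D = +0.040068+0.029758i
d^2_{0,0}: k∈[0..2] ⇒ +0.270808 -0.998337 +0.230023 = -0.497505;  D = -0.497505+0.000000i
d^2_{1,0}: k∈[0..1] ⇒ -0.636818 +0.586908 = -0.049910;  D = -0.040068+0.029758i
d^2_{2,0}: single k=0 term ⇒ +0.611354;  D = +0.176690-0.585264i
Y_2^{m'}(θ=0.9435,φ=3.2491) and Σ D·Y over m':
  (+0.1767+0.5853i)·(+0.2474-0.0540i)  (+0.0401+0.0298i)·(-0.3650+0.0394i)  (-0.4975+0.0000i)·(+0.0106+0.0000i)  (-0.0401+0.0298i)·(+0.3650+0.0394i)  (+0.1767-0.5853i)·(+0.2474+0.0540i)
Y_2^0(R⁻¹ n̂) = +0.113788+0.000000i

Re=0.1138 Im=0.0000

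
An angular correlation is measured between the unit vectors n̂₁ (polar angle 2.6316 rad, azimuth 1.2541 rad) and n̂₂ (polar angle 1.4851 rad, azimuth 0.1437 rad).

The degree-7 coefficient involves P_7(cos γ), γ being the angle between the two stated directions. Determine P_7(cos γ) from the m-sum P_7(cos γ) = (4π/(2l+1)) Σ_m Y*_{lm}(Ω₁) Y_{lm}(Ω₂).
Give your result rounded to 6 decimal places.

-0.256071

Expand P_7 via completeness: Σ_{m} conj(Y_{7,m}) at Ω₁ times Y_{7,m} at Ω₂ —
  m=-7: (-0.002638+0.001989i) × (+0.260884-0.411625i) = +0.000131+0.001605i  (running Σ = +0.000131+0.001605i)
  m=-6: (-0.007148-0.020912i) × (+0.101940-0.118937i) = -0.003216-0.001282i  (running Σ = -0.003085+0.000323i)
  m=-5: (+0.090551-0.001149i) × (-0.245363+0.214550i) = -0.021971+0.019709i  (running Σ = -0.025057+0.020033i)
  m=-4: (-0.075152+0.239538i) × (-0.150898+0.097746i) = -0.012074-0.043492i  (running Σ = -0.037130-0.023459i)
  m=-3: (-0.373700-0.267187i) × (+0.250923-0.115413i) = -0.124607-0.023914i  (running Σ = -0.161737-0.047373i)
  m=-2: (+0.371889-0.273087i) × (+0.181048-0.053515i) = +0.052715-0.069343i  (running Σ = -0.109022-0.116716i)
  m=-1: (+0.002164+0.006604i) × (-0.254291+0.036795i) = -0.000793-0.001600i  (running Σ = -0.109815-0.118316i)
  m=0: (+0.449752-0.000000i) × (-0.191288+0.000000i) = -0.086032+0.000000i  (running Σ = -0.195847-0.118316i)
  m=1: (-0.002164+0.006604i) × (+0.254291+0.036795i) = -0.000793+0.001600i  (running Σ = -0.196641-0.116716i)
  m=2: (+0.371889+0.273087i) × (+0.181048+0.053515i) = +0.052715+0.069343i  (running Σ = -0.143925-0.047373i)
  m=3: (+0.373700-0.267187i) × (-0.250923-0.115413i) = -0.124607+0.023914i  (running Σ = -0.268532-0.023459i)
  m=4: (-0.075152-0.239538i) × (-0.150898-0.097746i) = -0.012074+0.043492i  (running Σ = -0.280606+0.020033i)
  m=5: (-0.090551-0.001149i) × (+0.245363+0.214550i) = -0.021971-0.019709i  (running Σ = -0.302577+0.000323i)
  m=6: (-0.007148+0.020912i) × (+0.101940+0.118937i) = -0.003216+0.001282i  (running Σ = -0.305793+0.001605i)
  m=7: (+0.002638+0.001989i) × (-0.260884-0.411625i) = +0.000131-0.001605i  (running Σ = -0.305662+0.000000i)
Σ over m = -0.305662+0.000000i; ×(4π/15) → -0.256071+0.000000i. Real part: -0.256071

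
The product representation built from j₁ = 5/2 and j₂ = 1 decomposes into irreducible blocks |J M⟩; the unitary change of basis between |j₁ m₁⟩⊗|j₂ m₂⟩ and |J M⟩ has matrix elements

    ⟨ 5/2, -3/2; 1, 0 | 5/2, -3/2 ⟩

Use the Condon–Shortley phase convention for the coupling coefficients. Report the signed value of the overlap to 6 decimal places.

-0.507093  (= −√(9/35))

triangle: 1!*4!*1!/7! = 24/5040
(j±m)!: 1!*4!*1!*1!*1!*4! = 576
prefactor² = (2J+1)*Δ*N² = 576/35
  k=0: +1/(0!*1!*4!*1!*0!*0!) = 1/24
  k=1: −1/(1!*0!*3!*0!*1!*1!) = -1/6
Σ = -1/8  ⇒  CG² = 576/35*(-1/8)² = 9/35
CG = −√(9/35) = -0.507093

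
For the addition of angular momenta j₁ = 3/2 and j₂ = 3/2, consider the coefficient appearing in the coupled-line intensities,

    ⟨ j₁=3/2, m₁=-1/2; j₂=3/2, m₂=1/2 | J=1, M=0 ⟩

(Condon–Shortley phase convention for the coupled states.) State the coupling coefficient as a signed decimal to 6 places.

j₁+j₂−J=2  J+j₁−j₂=1  J−j₁+j₂=1  j₁+j₂+J+1=5
(j₁±m₁, j₂±m₂, J±M) = (1,2,2,1,1,1)
P² = 1/5
sum k=1..2:
  [1] −1/1 = -1
  [2] +1/2 = 1/2
S = -1/2
C² = P²·S² = 1/20 ; C = -0.223607

−√(1/20) = -0.223607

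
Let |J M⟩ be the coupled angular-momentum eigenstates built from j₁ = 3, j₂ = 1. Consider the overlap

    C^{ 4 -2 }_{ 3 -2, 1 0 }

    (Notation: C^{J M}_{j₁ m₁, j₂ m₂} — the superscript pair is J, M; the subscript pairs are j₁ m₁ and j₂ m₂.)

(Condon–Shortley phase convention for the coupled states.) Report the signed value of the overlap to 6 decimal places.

+√(3/7) = +0.654654

triangle: 0!·6!·2!/9! = 1440/362880
(j±m)!: 1!·5!·1!·1!·2!·6! = 172800
prefactor² = (2J+1)·Δ·N² = 43200/7
  k=0: +1/(0!·0!·5!·1!·1!·1!) = 1/120
Σ = 1/120  ⇒  CG² = 43200/7·(1/120)² = 3/7
CG = +√(3/7) = +0.654654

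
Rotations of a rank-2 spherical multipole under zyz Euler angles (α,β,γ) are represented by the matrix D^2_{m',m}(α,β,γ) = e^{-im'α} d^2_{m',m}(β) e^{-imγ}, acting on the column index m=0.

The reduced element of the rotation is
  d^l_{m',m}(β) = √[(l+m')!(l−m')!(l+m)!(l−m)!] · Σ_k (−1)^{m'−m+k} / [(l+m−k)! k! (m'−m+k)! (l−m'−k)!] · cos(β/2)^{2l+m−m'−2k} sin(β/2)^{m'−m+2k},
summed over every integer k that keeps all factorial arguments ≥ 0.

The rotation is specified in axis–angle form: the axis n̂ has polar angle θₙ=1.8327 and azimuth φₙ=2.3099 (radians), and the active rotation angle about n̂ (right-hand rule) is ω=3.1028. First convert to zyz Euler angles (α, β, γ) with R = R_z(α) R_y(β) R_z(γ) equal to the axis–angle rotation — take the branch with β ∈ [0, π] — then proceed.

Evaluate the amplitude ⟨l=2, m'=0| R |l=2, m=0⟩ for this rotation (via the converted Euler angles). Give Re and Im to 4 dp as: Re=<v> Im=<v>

Axis–angle → zyz. n̂ = (sinθₙcosφₙ, sinθₙsinφₙ, cosθₙ) = (-0.650654, +0.713869, -0.258920), ω = 3.1028.
R = I cosω + sinω [n̂]ₓ + (1−cosω) n̂n̂ᵀ gives
  R = [-0.152864, -0.918573, +0.364494; -0.938657, +0.019588, -0.344296; +0.309122, -0.394765, -0.865219]
β = atan2(√(R₁₃²+R₂₃²), R₃₃) = 2.616384; α = atan2(R₂₃, R₁₃) mod 2π = 5.526275; γ = atan2(R₃₂, −R₃₁) mod 2π = 4.048067
Split into d^2_{0,0}(β=2.6164) × two z-phases.
Half-angle: c=0.259597, s=0.965717. N=√(2·2·2·2)=4.000000
The bounds max(0,m−m')=0 and min(l+m,l−m')=2 give 3 terms
  k=0: (−1)^0·4.0000/(4)·0.2596^4·0.9657^0 = +0.004541
  k=1: (−1)^1·4.0000/(1)·0.2596^2·0.9657^2 = -0.251396
  k=2: (−1)^2·4.0000/(4)·0.2596^0·0.9657^4 = +0.869761
d^2_{0,0}(2.6164) = +0.004541 -0.251396 +0.869761 = +0.622906
D = (+1.000000+0.000000i)·(+0.622906)·(+1.000000+0.000000i) = +0.622906+0.000000i

Re=0.6229 Im=0.0000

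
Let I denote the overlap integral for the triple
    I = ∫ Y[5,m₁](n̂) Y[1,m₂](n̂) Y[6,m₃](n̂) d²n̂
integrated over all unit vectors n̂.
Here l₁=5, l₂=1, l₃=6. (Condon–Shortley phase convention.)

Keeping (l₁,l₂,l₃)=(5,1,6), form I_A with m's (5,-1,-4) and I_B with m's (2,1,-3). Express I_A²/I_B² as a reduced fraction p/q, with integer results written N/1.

Shared (l₁,l₂,l₃)=(5,1,6): N and (l;000)² cancel in I_A²/I_B².
A: Δ = 0!·10!·2!/13! = 1/858; Racah Σ t=0..0: t=0:+1/7257600 = 1/7257600; ⇒ 3j(5 1 6; 5 -1 -4)² = 1/858, sgn +1
B: Δ = 0!·10!·2!/13! = 1/858; Racah Σ t=0..0: t=0:+1/60480 = 1/60480; ⇒ 3j(5 1 6; 2 1 -3)² = 6/143, sgn -1
I_A²/I_B² = (1/858)/(6/143) = 1/36

1/36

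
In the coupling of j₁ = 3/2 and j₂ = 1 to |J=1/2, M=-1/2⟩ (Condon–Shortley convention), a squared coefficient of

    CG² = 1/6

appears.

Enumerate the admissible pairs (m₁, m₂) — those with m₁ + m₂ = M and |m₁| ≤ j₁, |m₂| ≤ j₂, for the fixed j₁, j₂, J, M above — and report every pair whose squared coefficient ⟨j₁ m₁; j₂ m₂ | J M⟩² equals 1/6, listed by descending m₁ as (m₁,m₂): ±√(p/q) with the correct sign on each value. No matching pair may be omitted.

Admissible pairs with m₁+m₂ = M = -1/2: (-3/2,1), (-1/2,0), (1/2,-1)
  (m₁,m₂)=(1/2,-1): CG² = 1/6, CG = +√(1/6)   ← matches the target
  (m₁,m₂)=(-1/2,0): CG² = 1/3, CG = −√(1/3)
  (m₁,m₂)=(-3/2,1): CG² = 1/2, CG = +√(1/2)
Pairs with CG² = 1/6: (1/2,-1): +√(1/6)

(1/2,-1): +√(1/6)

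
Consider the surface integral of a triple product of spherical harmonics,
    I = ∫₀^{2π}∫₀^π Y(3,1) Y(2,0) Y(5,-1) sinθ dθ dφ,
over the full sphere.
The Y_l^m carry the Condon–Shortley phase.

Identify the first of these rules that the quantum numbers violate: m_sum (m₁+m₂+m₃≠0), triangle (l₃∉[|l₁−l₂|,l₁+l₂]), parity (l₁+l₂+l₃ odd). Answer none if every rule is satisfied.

none

Σmᵢ = 0  ✓
l₃∈[|l₁−l₂|,l₁+l₂]=[1,5], have l₃=5  ✓
Σlᵢ = 10 ⇒ even  ✓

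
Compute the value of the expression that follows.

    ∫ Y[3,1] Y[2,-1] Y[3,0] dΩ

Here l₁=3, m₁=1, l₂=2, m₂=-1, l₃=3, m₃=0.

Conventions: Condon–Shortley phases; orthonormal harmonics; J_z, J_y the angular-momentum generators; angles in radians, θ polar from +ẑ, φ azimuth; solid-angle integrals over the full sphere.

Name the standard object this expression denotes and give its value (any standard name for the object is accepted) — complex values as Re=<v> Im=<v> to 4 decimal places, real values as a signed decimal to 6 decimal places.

This is a Gaunt coefficient — the integral of a triple product of spherical harmonics over the sphere.
Checks pass: Σm=0; 8 even; l₃=3∈[1,5].
(2·3+1)(2·2+1)(2·3+1) = 245
Δ: 2! 4! 2! / 9! → 1/3780
sum: t=0:+1/24 t=1:−1/4 t=2:+1/24 = -1/6
3j²(3 2 3; 0 0 0) = Δ·Π!·Σ² = 4/105  (sign +1)
sum: t=0:+1/8 t=1:−1/12 = 1/24
3j²(3 2 3; 1 -1 0) = Δ·Π!·Σ² = 1/210  (sign -1)
combine: 4πI² = 245·4/105·1/210 = 2/45
take √, sign -1: I = -0.05947080

Gaunt coefficient, -0.059471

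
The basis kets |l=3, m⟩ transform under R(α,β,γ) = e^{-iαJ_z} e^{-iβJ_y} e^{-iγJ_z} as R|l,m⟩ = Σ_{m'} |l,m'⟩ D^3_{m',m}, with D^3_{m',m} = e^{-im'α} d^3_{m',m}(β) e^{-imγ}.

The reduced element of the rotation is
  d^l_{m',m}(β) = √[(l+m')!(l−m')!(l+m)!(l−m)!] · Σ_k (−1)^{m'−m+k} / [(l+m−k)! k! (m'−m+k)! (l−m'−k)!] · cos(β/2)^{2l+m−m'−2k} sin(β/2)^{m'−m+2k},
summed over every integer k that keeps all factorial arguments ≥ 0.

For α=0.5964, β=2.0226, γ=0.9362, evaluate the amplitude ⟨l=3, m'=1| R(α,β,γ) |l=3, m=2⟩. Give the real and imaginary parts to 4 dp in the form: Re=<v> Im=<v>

First d^3_{1,2}(β=2.0226), then the phase factors e^{-i(1)α} and e^{-i(2)γ}:
Half-angle: c=0.530759, s=0.847523. N=√(24·2·120·1)=75.894664
k∈{1,2} keeps every argument non-negative
  k=1: (−1)^0·75.8947/(24)·0.5308^5·0.8475^1 = +0.112886
  k=2: (−1)^1·75.8947/(12)·0.5308^3·0.8475^3 = -0.575674
d^3_{1,2}(2.0226) = +0.112886 -0.575674 = -0.462788
D = (+0.827363-0.561668i)·(-0.462788)·(-0.297052-0.954861i) = +0.361940+0.288397i

Re=0.3619 Im=0.2884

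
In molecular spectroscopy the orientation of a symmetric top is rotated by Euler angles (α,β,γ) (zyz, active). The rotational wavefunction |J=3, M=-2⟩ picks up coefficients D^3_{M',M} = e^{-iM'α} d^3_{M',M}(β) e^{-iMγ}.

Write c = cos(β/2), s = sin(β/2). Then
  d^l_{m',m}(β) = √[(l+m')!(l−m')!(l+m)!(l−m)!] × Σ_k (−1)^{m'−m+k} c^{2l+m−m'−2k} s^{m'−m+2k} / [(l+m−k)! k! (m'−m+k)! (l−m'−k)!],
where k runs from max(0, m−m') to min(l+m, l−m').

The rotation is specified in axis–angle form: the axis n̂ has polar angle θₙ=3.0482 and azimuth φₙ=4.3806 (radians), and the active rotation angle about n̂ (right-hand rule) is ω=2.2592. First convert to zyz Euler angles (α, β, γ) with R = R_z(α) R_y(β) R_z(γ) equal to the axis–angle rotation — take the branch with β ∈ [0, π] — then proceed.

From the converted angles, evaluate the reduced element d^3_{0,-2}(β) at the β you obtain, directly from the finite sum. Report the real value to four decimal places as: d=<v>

Axis–angle → zyz. n̂ = (sinθₙcosφₙ, sinθₙsinφₙ, cosθₙ) = (-0.030377, -0.088171, -0.995642), ω = 2.2592.
R = I cosω + sinω [n̂]ₓ + (1−cosω) n̂n̂ᵀ gives
  R = [-0.633796, +0.773276, -0.018632; -0.764516, -0.622592, +0.167017; +0.117550, +0.120099, +0.985778]
β = atan2(√(R₁₃²+R₂₃²), R₃₃) = 0.168854; α = atan2(R₂₃, R₁₃) mod 2π = 1.681892; γ = atan2(R₃₂, −R₃₁) mod 2π = 2.345470
d^3_{0,-2}(β=0.1689) via the finite sum:
c=cos(0.168854/2)=0.996438, s=sin(0.168854/2)=0.084327; N=√[6·6·1·120]=65.726707
The bounds max(0,m−m')=0 and min(l+m,l−m')=1 give 2 terms
  k=0: (−1)^2·65.7267/(12)·0.9964^4·0.0843^2 = +0.038397
  k=1: (−1)^3·65.7267/(12)·0.9964^2·0.0843^4 = -0.000275
d^3_{0,-2}(0.1689) = +0.038397 -0.000275 = +0.038122

d=0.0381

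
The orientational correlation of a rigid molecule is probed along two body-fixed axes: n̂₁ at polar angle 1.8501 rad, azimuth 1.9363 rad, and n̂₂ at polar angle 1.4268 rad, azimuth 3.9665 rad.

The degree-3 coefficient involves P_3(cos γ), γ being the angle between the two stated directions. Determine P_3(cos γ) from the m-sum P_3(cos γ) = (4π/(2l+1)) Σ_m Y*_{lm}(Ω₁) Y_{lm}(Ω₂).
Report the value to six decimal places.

Term-by-term m-sum for l=3 (normalisation 4π/7 = 1.795196):
  term(m=-3) = +0.147091+0.028683i   from Y*(Ω₁)=+0.329670-0.169242i, Y(Ω₂)=+0.317764+0.250136i
  term(m=-2) = +0.022689-0.029723i   from Y*(Ω₁)=+0.193819+0.173804i, Y(Ω₂)=-0.011338-0.143186i
  term(m=-1) = -0.024502-0.049529i   from Y*(Ω₁)=+0.068840-0.179880i, Y(Ω₂)=+0.194701-0.210727i
  term(m=+0) = -0.041816+0.000000i   from Y*(Ω₁)=+0.269543-0.000000i, Y(Ω₂)=-0.155138+0.000000i
  term(m=+1) = -0.024502+0.049529i   from Y*(Ω₁)=-0.068840-0.179880i, Y(Ω₂)=-0.194701-0.210727i
  term(m=+2) = +0.022689+0.029723i   from Y*(Ω₁)=+0.193819-0.173804i, Y(Ω₂)=-0.011338+0.143186i
  term(m=+3) = +0.147091-0.028683i   from Y*(Ω₁)=-0.329670-0.169242i, Y(Ω₂)=-0.317764+0.250136i
Accumulated sum +0.248738-0.000000i; after 4π/(2l+1) scaling, +0.446533-0.000000i ⇒ P_3 = 0.446533

0.446533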